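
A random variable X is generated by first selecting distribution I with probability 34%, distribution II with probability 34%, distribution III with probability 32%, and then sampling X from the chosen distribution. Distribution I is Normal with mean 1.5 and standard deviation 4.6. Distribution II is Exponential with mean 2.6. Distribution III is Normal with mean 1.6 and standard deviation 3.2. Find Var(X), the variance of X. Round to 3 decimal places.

Per component, I: μ=1.5, E[X²]=23.41; II: μ=2.6, E[X²]=13.52; III: μ=1.6, E[X²]=12.8.
E[X] = 0.34·1.5 + 0.34·2.6 + 0.32·1.6 = 1.906.
E[X²] = 0.34·23.41 + 0.34·13.52 + 0.32·12.8 = 16.6522.
Var(X) = E[X²] − (E[X])² = 16.6522 − 3.63284 = 13.0194.

13.019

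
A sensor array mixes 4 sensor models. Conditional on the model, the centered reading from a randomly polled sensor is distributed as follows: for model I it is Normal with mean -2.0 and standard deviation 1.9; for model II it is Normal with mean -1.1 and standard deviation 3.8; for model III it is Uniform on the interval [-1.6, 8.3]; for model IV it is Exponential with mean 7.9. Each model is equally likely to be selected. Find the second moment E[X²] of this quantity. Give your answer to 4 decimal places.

For each component E[X²] = Var + (mean)², giving I: 7.61; II: 15.65; III: 19.39; IV: 124.82.
Overall E[X²] = 0.25·7.61 + 0.25·15.65 + 0.25·19.39 + 0.25·124.82 = 41.8675.

41.8675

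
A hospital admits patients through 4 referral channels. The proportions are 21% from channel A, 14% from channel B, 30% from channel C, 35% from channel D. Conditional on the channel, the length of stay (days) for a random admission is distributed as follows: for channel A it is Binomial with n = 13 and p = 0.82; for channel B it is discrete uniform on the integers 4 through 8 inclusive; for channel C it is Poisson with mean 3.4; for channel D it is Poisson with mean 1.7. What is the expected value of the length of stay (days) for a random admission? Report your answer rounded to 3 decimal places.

Component means — A: 10.66; B: 6; C: 3.4; D: 1.7.
E[X] = 0.21·10.66 + 0.14·6 + 0.3·3.4 + 0.35·1.7 = 4.6936.

4.694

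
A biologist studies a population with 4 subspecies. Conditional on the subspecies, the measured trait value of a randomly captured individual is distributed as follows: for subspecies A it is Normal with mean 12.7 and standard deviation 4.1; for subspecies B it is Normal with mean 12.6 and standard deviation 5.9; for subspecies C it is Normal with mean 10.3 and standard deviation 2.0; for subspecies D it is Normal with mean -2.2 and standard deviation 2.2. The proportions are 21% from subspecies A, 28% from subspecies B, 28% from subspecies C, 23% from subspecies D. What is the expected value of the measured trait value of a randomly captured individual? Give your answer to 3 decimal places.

8.573

Component means — A: 12.7; B: 12.6; C: 10.3; D: -2.2.
E[X] = 0.21·12.7 + 0.28·12.6 + 0.28·10.3 + 0.23·-2.2 = 8.573.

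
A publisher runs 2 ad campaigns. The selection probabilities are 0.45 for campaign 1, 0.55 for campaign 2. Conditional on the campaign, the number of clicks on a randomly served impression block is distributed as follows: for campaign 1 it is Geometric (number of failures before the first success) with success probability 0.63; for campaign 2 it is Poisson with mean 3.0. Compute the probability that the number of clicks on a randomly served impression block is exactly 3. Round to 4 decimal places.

0.1376

Conditional on each campaign, P(X = 3): 1: 0.0319114; 2: 0.224042.
By total probability, P(X = 3) = 0.45·0.0319114 + 0.55·0.224042 = 0.137583.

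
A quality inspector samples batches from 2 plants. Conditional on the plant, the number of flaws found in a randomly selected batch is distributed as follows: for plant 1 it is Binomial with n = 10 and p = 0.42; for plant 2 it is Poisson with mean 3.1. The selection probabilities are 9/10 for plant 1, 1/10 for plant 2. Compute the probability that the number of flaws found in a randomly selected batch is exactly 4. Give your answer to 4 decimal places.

0.2412

Conditional on each plant, P(X = 4): 1: 0.248762; 2: 0.17335.
By total probability, P(X = 4) = 0.9·0.248762 + 0.1·0.17335 = 0.241221.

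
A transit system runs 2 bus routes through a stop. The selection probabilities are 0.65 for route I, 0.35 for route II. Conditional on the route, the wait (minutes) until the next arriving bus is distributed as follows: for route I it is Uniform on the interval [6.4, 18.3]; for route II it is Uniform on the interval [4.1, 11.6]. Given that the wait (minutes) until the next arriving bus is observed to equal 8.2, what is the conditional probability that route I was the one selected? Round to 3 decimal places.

0.539

Likelihoods f(8.2 | ·): I: 0.0840336; II: 0.133333.
Posterior ∝ prior × likelihood. Numerator for I: 0.65·0.0840336 = 0.0546218.
Normalizing constant: 0.65·0.0840336 + 0.35·0.133333 = 0.101289.
P(I | observation) = 0.0546218 / 0.101289 = 0.53927.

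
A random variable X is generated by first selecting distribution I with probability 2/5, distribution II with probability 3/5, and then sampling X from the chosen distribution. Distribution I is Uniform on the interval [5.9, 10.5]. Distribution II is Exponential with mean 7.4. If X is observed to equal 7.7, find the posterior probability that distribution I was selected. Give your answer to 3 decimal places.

Likelihoods f(7.7 | ·): I: 0.217391; II: 0.0477383.
Posterior ∝ prior × likelihood. Numerator for I: 0.4·0.217391 = 0.0869565.
Normalizing constant: 0.4·0.217391 + 0.6·0.0477383 = 0.1156.
P(I | observation) = 0.0869565 / 0.1156 = 0.752222.

0.752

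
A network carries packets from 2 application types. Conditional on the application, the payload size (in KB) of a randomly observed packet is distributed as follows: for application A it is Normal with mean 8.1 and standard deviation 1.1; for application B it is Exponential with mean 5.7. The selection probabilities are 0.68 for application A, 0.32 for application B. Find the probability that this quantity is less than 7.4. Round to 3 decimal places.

Conditional on each application, P(X < 7.4): A: 0.26227; B: 0.72699.
By total probability, P(X < 7.4) = 0.68·0.26227 + 0.32·0.72699 = 0.41098.

0.411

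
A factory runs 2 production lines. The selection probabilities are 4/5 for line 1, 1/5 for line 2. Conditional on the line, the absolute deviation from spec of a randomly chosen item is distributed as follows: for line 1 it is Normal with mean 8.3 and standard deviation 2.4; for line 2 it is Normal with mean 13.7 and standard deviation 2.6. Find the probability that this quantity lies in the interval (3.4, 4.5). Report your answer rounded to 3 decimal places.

0.029

Conditional on each line, P(3.4 < X < 4.5): 1: 0.0360805; 2: 0.000163999.
By total probability, P(3.4 < X < 4.5) = 0.8·0.0360805 + 0.2·0.000163999 = 0.0288972.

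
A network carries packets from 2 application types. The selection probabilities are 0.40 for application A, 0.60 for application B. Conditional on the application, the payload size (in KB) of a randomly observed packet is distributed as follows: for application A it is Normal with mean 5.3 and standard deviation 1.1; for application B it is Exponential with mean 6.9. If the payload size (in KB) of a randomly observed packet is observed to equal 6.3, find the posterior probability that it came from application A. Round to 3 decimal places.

0.733

Likelihoods f(6.3 | ·): A: 0.239915; B: 0.0581596.
Posterior ∝ prior × likelihood. Numerator for A: 0.4·0.239915 = 0.0959659.
Normalizing constant: 0.4·0.239915 + 0.6·0.0581596 = 0.130862.
P(A | observation) = 0.0959659 / 0.130862 = 0.733339.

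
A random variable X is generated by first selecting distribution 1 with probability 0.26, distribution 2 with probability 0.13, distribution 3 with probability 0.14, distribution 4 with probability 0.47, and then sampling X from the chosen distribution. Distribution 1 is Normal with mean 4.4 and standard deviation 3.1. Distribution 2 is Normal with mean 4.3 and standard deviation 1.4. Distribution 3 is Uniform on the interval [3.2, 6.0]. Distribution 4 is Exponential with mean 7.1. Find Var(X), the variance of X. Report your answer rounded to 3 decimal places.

28.322

Per component, 1: μ=4.4, E[X²]=28.97; 2: μ=4.3, E[X²]=20.45; 3: μ=4.6, E[X²]=21.8133; 4: μ=7.1, E[X²]=100.82.
E[X] = 0.26·4.4 + 0.13·4.3 + 0.14·4.6 + 0.47·7.1 = 5.684.
E[X²] = 0.26·28.97 + 0.13·20.45 + 0.14·21.8133 + 0.47·100.82 = 60.63.
Var(X) = E[X²] − (E[X])² = 60.63 − 32.3079 = 28.3221.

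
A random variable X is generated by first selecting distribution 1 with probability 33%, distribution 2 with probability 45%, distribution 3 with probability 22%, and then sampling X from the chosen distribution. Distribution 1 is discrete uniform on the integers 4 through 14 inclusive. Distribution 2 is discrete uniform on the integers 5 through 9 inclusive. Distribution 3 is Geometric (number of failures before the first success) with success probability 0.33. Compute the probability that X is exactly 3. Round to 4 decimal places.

Conditional on each component, P(X = 3): 1: 0; 2: 0; 3: 0.0992518.
By total probability, P(X = 3) = 0.33·0 + 0.45·0 + 0.22·0.0992518 = 0.0218354.

0.0218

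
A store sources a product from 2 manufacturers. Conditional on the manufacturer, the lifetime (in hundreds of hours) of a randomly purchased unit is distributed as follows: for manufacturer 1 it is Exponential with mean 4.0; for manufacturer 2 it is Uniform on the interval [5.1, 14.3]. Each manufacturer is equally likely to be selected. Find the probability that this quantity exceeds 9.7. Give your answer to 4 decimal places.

0.2942

Conditional on each manufacturer, P(X > 9.7): 1: 0.0884781; 2: 0.5.
By total probability, P(X > 9.7) = 0.5·0.0884781 + 0.5·0.5 = 0.294239.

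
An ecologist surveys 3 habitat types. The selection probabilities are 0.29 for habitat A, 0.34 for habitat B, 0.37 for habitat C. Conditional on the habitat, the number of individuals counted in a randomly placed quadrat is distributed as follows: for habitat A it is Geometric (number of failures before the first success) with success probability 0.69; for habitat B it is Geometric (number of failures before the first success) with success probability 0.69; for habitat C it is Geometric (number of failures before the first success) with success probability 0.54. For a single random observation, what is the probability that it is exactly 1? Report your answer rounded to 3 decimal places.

Conditional on each habitat, P(X = 1): A: 0.2139; B: 0.2139; C: 0.2484.
By total probability, P(X = 1) = 0.29·0.2139 + 0.34·0.2139 + 0.37·0.2484 = 0.226665.

0.227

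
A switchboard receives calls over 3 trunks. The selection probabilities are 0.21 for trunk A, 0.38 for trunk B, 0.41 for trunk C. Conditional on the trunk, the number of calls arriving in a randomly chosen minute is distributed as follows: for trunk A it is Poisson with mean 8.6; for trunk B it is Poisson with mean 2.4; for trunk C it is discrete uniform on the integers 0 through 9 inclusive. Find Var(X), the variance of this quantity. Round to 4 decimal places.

11.3024

Per component, A: μ=8.6, E[X²]=82.56; B: μ=2.4, E[X²]=8.16; C: μ=4.5, E[X²]=28.5.
E[X] = 0.21·8.6 + 0.38·2.4 + 0.41·4.5 = 4.563.
E[X²] = 0.21·82.56 + 0.38·8.16 + 0.41·28.5 = 32.1234.
Var(X) = E[X²] − (E[X])² = 32.1234 − 20.821 = 11.3024.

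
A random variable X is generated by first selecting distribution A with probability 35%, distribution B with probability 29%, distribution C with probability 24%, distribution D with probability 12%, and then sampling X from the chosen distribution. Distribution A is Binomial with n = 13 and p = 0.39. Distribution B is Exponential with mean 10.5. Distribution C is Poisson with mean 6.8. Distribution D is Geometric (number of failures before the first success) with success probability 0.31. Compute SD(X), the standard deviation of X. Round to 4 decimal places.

6.5628

Per component, A: μ=5.07, E[X²]=28.7976; B: μ=10.5, E[X²]=220.5; C: μ=6.8, E[X²]=53.04; D: μ=2.22581, E[X²]=12.1342.
E[X] = 0.35·5.07 + 0.29·10.5 + 0.24·6.8 + 0.12·2.22581 = 6.7186.
E[X²] = 0.35·28.7976 + 0.29·220.5 + 0.24·53.04 + 0.12·12.1342 = 88.2099.
Var(X) = E[X²] − (E[X])² = 88.2099 − 45.1395 = 43.0703.
SD(X) = √43.0703 = 6.5628.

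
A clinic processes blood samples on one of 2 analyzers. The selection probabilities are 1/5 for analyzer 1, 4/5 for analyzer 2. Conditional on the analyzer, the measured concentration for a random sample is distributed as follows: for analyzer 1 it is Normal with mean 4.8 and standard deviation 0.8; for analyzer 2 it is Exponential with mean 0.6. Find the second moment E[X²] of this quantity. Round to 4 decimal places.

5.3120

For each component E[X²] = Var + (mean)², giving 1: 23.68; 2: 0.72.
Overall E[X²] = 0.2·23.68 + 0.8·0.72 = 5.312.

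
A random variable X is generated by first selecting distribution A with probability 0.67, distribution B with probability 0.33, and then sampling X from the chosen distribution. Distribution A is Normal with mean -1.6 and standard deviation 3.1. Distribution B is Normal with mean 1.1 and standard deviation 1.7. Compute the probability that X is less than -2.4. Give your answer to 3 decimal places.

0.273

Conditional on each component, P(X < -2.4): A: 0.398179; B: 0.0197556.
By total probability, P(X < -2.4) = 0.67·0.398179 + 0.33·0.0197556 = 0.273299.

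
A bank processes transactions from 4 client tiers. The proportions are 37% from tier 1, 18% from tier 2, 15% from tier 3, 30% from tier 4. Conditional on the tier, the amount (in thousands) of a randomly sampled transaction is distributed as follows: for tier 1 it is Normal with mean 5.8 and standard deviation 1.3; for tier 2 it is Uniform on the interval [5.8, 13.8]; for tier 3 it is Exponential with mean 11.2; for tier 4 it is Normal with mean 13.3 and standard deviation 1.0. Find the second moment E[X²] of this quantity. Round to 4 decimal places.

For each component E[X²] = Var + (mean)², giving 1: 35.33; 2: 101.373; 3: 250.88; 4: 177.89.
Overall E[X²] = 0.37·35.33 + 0.18·101.373 + 0.15·250.88 + 0.3·177.89 = 122.318.

122.3183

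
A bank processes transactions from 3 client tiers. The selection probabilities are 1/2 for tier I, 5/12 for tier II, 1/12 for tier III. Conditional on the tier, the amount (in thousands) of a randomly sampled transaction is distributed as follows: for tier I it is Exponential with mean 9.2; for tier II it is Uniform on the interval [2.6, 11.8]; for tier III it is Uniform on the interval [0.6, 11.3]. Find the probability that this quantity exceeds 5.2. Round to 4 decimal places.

0.6305

Conditional on each tier, P(X > 5.2): I: 0.568237; II: 0.717391; III: 0.570093.
By total probability, P(X > 5.2) = 0.5·0.568237 + 0.416667·0.717391 + 0.0833333·0.570093 = 0.630539.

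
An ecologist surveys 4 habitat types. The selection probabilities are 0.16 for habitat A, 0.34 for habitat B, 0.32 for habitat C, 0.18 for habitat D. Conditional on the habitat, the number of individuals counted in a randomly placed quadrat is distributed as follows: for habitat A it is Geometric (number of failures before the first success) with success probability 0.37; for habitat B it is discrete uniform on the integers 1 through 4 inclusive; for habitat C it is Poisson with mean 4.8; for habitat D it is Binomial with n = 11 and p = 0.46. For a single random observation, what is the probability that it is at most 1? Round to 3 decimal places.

0.199

Conditional on each habitat, P(X ≤ 1): A: 0.6031; B: 0.25; C: 0.0477325; D: 0.0118066.
By total probability, P(X ≤ 1) = 0.16·0.6031 + 0.34·0.25 + 0.32·0.0477325 + 0.18·0.0118066 = 0.198896.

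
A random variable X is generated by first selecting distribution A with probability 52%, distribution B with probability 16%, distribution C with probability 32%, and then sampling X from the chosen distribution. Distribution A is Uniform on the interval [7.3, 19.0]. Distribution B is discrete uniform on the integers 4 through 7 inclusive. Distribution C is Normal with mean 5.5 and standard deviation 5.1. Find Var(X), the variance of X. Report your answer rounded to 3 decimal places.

29.062

Per component, A: μ=13.15, E[X²]=184.33; B: μ=5.5, E[X²]=31.5; C: μ=5.5, E[X²]=56.26.
E[X] = 0.52·13.15 + 0.16·5.5 + 0.32·5.5 = 9.478.
E[X²] = 0.52·184.33 + 0.16·31.5 + 0.32·56.26 = 118.895.
Var(X) = E[X²] − (E[X])² = 118.895 − 89.8325 = 29.0623.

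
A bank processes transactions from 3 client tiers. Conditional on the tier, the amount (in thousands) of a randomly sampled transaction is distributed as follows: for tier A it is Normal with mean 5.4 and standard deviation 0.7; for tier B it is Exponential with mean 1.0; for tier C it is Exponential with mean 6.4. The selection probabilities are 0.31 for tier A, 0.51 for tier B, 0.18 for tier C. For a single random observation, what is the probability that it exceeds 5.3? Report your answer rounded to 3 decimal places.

0.254

Conditional on each tier, P(X > 5.3): A: 0.556798; B: 0.00499159; C: 0.436868.
By total probability, P(X > 5.3) = 0.31·0.556798 + 0.51·0.00499159 + 0.18·0.436868 = 0.253789.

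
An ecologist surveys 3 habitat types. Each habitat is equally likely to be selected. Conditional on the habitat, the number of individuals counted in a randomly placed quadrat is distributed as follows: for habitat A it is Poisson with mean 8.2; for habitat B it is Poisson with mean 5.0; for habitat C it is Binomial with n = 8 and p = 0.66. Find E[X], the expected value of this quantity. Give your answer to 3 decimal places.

6.160

Component means — A: 8.2; B: 5; C: 5.28.
E[X] = 0.333333·8.2 + 0.333333·5 + 0.333333·5.28 = 6.16.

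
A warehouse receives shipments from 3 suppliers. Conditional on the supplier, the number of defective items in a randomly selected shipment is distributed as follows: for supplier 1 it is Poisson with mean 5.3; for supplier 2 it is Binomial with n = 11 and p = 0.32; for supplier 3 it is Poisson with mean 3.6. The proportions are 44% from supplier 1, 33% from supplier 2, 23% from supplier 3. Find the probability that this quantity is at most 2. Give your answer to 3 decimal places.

Conditional on each supplier, P(X ≤ 2): 1: 0.101554; 2: 0.263867; 3: 0.302747.
By total probability, P(X ≤ 2) = 0.44·0.101554 + 0.33·0.263867 + 0.23·0.302747 = 0.201392.

0.201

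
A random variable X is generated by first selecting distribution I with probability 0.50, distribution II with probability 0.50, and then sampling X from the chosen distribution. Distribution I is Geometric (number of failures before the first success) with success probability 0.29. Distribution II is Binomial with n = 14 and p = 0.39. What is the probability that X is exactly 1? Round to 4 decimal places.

0.1074

Conditional on each component, P(X = 1): I: 0.2059; II: 0.00884057.
By total probability, P(X = 1) = 0.5·0.2059 + 0.5·0.00884057 = 0.10737.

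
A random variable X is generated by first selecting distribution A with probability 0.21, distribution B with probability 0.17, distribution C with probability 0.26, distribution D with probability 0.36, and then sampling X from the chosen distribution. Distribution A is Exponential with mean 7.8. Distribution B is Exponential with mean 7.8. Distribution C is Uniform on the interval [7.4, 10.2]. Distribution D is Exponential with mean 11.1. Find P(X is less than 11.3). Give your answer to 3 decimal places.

Conditional on each component, P(X < 11.3): A: 0.765129; B: 0.765129; C: 1; D: 0.63869.
By total probability, P(X < 11.3) = 0.21·0.765129 + 0.17·0.765129 + 0.26·1 + 0.36·0.63869 = 0.780677.

0.781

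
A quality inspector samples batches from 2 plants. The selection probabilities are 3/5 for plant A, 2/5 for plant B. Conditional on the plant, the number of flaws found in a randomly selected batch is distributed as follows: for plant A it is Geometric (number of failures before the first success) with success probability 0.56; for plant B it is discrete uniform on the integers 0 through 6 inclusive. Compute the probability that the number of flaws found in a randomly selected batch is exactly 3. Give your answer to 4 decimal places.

0.0858

Conditional on each plant, P(X = 3): A: 0.047703; B: 0.142857.
By total probability, P(X = 3) = 0.6·0.047703 + 0.4·0.142857 = 0.0857647.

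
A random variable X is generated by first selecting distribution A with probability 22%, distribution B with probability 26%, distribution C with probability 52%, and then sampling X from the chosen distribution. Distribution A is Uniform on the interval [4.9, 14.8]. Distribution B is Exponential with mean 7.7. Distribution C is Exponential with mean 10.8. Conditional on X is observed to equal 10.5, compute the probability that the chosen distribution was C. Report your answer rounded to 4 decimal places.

Likelihoods f(10.5 | ·): A: 0.10101; B: 0.0332116; C: 0.0350224.
Posterior ∝ prior × likelihood. Numerator for C: 0.52·0.0350224 = 0.0182116.
Normalizing constant: 0.22·0.10101 + 0.26·0.0332116 + 0.52·0.0350224 = 0.0490689.
P(C | observation) = 0.0182116 / 0.0490689 = 0.371144.

0.3711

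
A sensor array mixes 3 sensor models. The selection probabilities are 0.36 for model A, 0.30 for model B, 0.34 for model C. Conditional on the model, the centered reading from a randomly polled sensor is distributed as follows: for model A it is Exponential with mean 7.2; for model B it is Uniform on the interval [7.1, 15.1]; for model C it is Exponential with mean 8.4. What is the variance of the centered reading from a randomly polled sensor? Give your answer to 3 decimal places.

46.815

Per component, A: μ=7.2, E[X²]=103.68; B: μ=11.1, E[X²]=128.543; C: μ=8.4, E[X²]=141.12.
E[X] = 0.36·7.2 + 0.3·11.1 + 0.34·8.4 = 8.778.
E[X²] = 0.36·103.68 + 0.3·128.543 + 0.34·141.12 = 123.869.
Var(X) = E[X²] − (E[X])² = 123.869 − 77.0533 = 46.8153.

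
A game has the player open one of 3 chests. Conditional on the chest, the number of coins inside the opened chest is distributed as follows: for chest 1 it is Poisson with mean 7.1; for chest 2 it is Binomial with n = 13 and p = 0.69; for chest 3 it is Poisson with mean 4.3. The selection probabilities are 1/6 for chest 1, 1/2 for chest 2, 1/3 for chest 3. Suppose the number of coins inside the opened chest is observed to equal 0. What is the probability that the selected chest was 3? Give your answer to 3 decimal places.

0.970

Likelihoods P(X=0 | ·): 1: 0.000825105; 2: 2.44175e-07; 3: 0.0135686.
Posterior ∝ prior × likelihood. Numerator for 3: 0.333333·0.0135686 = 0.00452285.
Normalizing constant: 0.166667·0.000825105 + 0.5·2.44175e-07 + 0.333333·0.0135686 = 0.00466049.
P(3 | observation) = 0.00452285 / 0.00466049 = 0.970467.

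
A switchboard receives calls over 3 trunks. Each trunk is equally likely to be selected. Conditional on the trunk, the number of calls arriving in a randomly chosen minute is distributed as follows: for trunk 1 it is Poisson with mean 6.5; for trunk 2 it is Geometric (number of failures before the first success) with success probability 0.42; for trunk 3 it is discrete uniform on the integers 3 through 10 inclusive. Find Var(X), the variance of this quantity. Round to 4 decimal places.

10.8359

Per component, 1: μ=6.5, E[X²]=48.75; 2: μ=1.38095, E[X²]=5.19501; 3: μ=6.5, E[X²]=47.5.
E[X] = 0.333333·6.5 + 0.333333·1.38095 + 0.333333·6.5 = 4.79365.
E[X²] = 0.333333·48.75 + 0.333333·5.19501 + 0.333333·47.5 = 33.815.
Var(X) = E[X²] − (E[X])² = 33.815 − 22.9791 = 10.8359.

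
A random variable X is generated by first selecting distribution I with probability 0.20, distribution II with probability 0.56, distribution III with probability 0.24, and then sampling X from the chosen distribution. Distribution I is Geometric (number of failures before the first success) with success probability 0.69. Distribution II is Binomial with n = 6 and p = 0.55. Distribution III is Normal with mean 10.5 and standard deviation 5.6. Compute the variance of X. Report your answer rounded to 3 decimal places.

Per component, I: μ=0.449275, E[X²]=0.852972; II: μ=3.3, E[X²]=12.375; III: μ=10.5, E[X²]=141.61.
E[X] = 0.2·0.449275 + 0.56·3.3 + 0.24·10.5 = 4.45786.
E[X²] = 0.2·0.852972 + 0.56·12.375 + 0.24·141.61 = 41.087.
Var(X) = E[X²] − (E[X])² = 41.087 − 19.8725 = 21.2145.

21.215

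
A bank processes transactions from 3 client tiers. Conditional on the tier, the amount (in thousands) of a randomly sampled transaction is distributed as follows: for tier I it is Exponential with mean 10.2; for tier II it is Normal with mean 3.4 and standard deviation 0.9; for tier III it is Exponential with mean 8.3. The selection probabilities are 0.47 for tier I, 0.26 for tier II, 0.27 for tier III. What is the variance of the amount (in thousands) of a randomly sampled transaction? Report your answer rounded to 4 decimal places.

Per component, I: μ=10.2, E[X²]=208.08; II: μ=3.4, E[X²]=12.37; III: μ=8.3, E[X²]=137.78.
E[X] = 0.47·10.2 + 0.26·3.4 + 0.27·8.3 = 7.919.
E[X²] = 0.47·208.08 + 0.26·12.37 + 0.27·137.78 = 138.214.
Var(X) = E[X²] − (E[X])² = 138.214 − 62.7106 = 75.5038.

75.5038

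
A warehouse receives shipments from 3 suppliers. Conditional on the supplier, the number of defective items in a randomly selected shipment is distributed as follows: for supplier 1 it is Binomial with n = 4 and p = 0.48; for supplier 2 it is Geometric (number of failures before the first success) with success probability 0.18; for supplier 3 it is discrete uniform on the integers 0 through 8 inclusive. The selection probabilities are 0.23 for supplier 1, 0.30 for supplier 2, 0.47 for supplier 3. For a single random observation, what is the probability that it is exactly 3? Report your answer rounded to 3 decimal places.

Conditional on each supplier, P(X = 3): 1: 0.230031; 2: 0.0992462; 3: 0.111111.
By total probability, P(X = 3) = 0.23·0.230031 + 0.3·0.0992462 + 0.47·0.111111 = 0.134903.

0.135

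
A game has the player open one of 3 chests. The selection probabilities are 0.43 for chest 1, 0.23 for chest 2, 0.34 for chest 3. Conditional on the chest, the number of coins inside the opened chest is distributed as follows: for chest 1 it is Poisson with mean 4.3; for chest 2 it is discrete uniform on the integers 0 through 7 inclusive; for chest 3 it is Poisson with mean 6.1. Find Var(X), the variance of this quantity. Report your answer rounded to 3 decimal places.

6.196

Per component, 1: μ=4.3, E[X²]=22.79; 2: μ=3.5, E[X²]=17.5; 3: μ=6.1, E[X²]=43.31.
E[X] = 0.43·4.3 + 0.23·3.5 + 0.34·6.1 = 4.728.
E[X²] = 0.43·22.79 + 0.23·17.5 + 0.34·43.31 = 28.5501.
Var(X) = E[X²] − (E[X])² = 28.5501 − 22.354 = 6.19612.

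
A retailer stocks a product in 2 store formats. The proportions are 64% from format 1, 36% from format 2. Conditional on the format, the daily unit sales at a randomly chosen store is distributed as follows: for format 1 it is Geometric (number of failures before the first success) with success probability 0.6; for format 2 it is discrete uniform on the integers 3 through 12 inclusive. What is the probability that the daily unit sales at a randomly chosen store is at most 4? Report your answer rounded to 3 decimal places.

Conditional on each format, P(X ≤ 4): 1: 0.98976; 2: 0.2.
By total probability, P(X ≤ 4) = 0.64·0.98976 + 0.36·0.2 = 0.705446.

0.705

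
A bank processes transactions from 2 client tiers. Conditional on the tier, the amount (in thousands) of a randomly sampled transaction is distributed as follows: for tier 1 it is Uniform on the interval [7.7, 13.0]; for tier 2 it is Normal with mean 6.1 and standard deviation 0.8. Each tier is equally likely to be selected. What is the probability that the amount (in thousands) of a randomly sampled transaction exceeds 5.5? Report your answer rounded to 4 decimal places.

0.8867

Conditional on each tier, P(X > 5.5): 1: 1; 2: 0.773373.
By total probability, P(X > 5.5) = 0.5·1 + 0.5·0.773373 = 0.886686.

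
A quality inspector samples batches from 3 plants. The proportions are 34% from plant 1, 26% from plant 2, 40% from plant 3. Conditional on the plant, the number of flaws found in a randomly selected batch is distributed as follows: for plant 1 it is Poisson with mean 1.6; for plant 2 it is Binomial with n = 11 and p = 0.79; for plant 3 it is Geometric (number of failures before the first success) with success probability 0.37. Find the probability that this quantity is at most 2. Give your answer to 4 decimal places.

0.5663

Conditional on each plant, P(X ≤ 2): 1: 0.783358; 2: 2.87486e-05; 3: 0.749953.
By total probability, P(X ≤ 2) = 0.34·0.783358 + 0.26·2.87486e-05 + 0.4·0.749953 = 0.566331.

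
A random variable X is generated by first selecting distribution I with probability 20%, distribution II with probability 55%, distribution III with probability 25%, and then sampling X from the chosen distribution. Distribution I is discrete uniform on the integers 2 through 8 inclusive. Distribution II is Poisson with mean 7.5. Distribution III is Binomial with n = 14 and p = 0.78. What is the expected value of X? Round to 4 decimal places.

7.8550

Component means — I: 5; II: 7.5; III: 10.92.
E[X] = 0.2·5 + 0.55·7.5 + 0.25·10.92 = 7.855.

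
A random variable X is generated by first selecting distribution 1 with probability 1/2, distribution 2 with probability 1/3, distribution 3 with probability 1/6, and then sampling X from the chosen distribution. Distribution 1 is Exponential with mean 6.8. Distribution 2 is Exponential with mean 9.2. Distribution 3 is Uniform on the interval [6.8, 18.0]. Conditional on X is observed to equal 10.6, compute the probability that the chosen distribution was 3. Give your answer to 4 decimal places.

0.3560

Likelihoods f(10.6 | ·): 1: 0.0309387; 2: 0.0343423; 3: 0.0892857.
Posterior ∝ prior × likelihood. Numerator for 3: 0.166667·0.0892857 = 0.014881.
Normalizing constant: 0.5·0.0309387 + 0.333333·0.0343423 + 0.166667·0.0892857 = 0.0417978.
P(3 | observation) = 0.014881 / 0.0417978 = 0.356023.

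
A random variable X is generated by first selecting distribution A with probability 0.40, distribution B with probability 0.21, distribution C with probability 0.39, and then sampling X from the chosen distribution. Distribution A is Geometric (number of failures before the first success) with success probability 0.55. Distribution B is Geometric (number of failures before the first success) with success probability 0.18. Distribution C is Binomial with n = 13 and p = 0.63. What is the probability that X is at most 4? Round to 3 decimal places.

0.532

Conditional on each component, P(X ≤ 4): A: 0.981547; B: 0.62926; C: 0.018684.
By total probability, P(X ≤ 4) = 0.4·0.981547 + 0.21·0.62926 + 0.39·0.018684 = 0.53205.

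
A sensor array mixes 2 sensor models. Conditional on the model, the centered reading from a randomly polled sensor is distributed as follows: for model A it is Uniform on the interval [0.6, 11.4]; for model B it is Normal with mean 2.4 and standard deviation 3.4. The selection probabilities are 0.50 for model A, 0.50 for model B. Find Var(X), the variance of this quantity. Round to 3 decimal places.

13.880

Per component, A: μ=6, E[X²]=45.72; B: μ=2.4, E[X²]=17.32.
E[X] = 0.5·6 + 0.5·2.4 = 4.2.
E[X²] = 0.5·45.72 + 0.5·17.32 = 31.52.
Var(X) = E[X²] − (E[X])² = 31.52 − 17.64 = 13.88.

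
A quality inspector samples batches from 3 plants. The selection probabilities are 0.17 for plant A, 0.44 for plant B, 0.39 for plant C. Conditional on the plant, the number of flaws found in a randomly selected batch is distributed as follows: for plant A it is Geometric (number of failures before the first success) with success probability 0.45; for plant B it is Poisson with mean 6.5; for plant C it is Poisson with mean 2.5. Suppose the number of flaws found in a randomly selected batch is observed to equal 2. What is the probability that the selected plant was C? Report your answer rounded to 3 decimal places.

Likelihoods P(X=2 | ·): A: 0.136125; B: 0.0317602; C: 0.256516.
Posterior ∝ prior × likelihood. Numerator for C: 0.39·0.256516 = 0.100041.
Normalizing constant: 0.17·0.136125 + 0.44·0.0317602 + 0.39·0.256516 = 0.137157.
P(C | observation) = 0.100041 / 0.137157 = 0.729392.

0.729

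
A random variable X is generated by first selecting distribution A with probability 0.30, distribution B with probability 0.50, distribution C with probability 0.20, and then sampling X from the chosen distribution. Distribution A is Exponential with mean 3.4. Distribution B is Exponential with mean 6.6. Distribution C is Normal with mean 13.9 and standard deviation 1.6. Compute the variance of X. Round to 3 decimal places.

Per component, A: μ=3.4, E[X²]=23.12; B: μ=6.6, E[X²]=87.12; C: μ=13.9, E[X²]=195.77.
E[X] = 0.3·3.4 + 0.5·6.6 + 0.2·13.9 = 7.1.
E[X²] = 0.3·23.12 + 0.5·87.12 + 0.2·195.77 = 89.65.
Var(X) = E[X²] − (E[X])² = 89.65 − 50.41 = 39.24.

39.240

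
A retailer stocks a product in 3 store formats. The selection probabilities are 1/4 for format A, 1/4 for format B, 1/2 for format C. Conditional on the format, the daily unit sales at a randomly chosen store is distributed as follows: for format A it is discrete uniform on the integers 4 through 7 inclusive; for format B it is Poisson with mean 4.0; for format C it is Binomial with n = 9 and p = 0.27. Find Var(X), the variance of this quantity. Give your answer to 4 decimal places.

3.8263

Per component, A: μ=5.5, E[X²]=31.5; B: μ=4, E[X²]=20; C: μ=2.43, E[X²]=7.6788.
E[X] = 0.25·5.5 + 0.25·4 + 0.5·2.43 = 3.59.
E[X²] = 0.25·31.5 + 0.25·20 + 0.5·7.6788 = 16.7144.
Var(X) = E[X²] − (E[X])² = 16.7144 − 12.8881 = 3.8263.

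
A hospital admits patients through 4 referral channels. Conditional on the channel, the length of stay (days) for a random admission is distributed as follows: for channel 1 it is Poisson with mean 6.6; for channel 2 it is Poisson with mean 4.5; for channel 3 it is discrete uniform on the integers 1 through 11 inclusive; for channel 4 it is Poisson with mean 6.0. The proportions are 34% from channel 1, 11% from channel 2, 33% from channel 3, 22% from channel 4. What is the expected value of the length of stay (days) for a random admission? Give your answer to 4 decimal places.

Component means — 1: 6.6; 2: 4.5; 3: 6; 4: 6.
E[X] = 0.34·6.6 + 0.11·4.5 + 0.33·6 + 0.22·6 = 6.039.

6.0390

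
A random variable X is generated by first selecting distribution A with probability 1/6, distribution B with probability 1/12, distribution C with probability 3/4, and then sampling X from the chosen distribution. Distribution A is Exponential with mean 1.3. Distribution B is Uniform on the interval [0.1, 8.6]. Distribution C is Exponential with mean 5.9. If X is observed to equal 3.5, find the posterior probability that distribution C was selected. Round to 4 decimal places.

0.7916

Likelihoods f(3.5 | ·): A: 0.0520957; B: 0.117647; C: 0.0936517.
Posterior ∝ prior × likelihood. Numerator for C: 0.75·0.0936517 = 0.0702388.
Normalizing constant: 0.166667·0.0520957 + 0.0833333·0.117647 + 0.75·0.0936517 = 0.0887253.
P(C | observation) = 0.0702388 / 0.0887253 = 0.791643.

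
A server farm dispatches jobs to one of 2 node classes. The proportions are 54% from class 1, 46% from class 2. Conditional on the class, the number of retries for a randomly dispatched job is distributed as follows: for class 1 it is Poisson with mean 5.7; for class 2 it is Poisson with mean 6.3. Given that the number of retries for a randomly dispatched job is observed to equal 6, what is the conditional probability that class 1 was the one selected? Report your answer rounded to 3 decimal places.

Likelihoods P(X=6 | ·): 1: 0.159382; 2: 0.159461.
Posterior ∝ prior × likelihood. Numerator for 1: 0.54·0.159382 = 0.086066.
Normalizing constant: 0.54·0.159382 + 0.46·0.159461 = 0.159418.
P(1 | observation) = 0.086066 / 0.159418 = 0.539876.

0.540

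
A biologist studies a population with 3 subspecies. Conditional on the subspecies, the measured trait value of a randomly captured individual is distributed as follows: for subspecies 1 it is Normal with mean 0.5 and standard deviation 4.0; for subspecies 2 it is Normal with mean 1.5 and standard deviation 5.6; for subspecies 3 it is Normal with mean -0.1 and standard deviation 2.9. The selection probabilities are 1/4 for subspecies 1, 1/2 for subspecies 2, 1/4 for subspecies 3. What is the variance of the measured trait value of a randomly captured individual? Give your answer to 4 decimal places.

Per component, 1: μ=0.5, E[X²]=16.25; 2: μ=1.5, E[X²]=33.61; 3: μ=-0.1, E[X²]=8.42.
E[X] = 0.25·0.5 + 0.5·1.5 + 0.25·-0.1 = 0.85.
E[X²] = 0.25·16.25 + 0.5·33.61 + 0.25·8.42 = 22.9725.
Var(X) = E[X²] − (E[X])² = 22.9725 − 0.7225 = 22.25.

22.2500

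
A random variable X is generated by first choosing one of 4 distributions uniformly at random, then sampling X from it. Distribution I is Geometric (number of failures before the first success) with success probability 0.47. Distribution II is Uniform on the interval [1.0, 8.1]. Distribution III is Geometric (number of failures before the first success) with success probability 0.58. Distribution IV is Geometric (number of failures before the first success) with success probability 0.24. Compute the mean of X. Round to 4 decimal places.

2.3921

Component means — I: 1.12766; II: 4.55; III: 0.724138; IV: 3.16667.
E[X] = 0.25·1.12766 + 0.25·4.55 + 0.25·0.724138 + 0.25·3.16667 = 2.39212.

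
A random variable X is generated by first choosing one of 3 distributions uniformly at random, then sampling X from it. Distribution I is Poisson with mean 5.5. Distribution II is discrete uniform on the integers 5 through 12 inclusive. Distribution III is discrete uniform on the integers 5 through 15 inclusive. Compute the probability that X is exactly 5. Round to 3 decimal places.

0.129

Conditional on each component, P(X = 5): I: 0.171401; II: 0.125; III: 0.0909091.
By total probability, P(X = 5) = 0.333333·0.171401 + 0.333333·0.125 + 0.333333·0.0909091 = 0.129103.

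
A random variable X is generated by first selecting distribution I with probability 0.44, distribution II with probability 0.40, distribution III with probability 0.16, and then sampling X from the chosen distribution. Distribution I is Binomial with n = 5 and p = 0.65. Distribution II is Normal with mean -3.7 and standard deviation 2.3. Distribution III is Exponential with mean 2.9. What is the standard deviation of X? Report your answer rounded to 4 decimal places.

3.9064

Per component, I: μ=3.25, E[X²]=11.7; II: μ=-3.7, E[X²]=18.98; III: μ=2.9, E[X²]=16.82.
E[X] = 0.44·3.25 + 0.4·-3.7 + 0.16·2.9 = 0.414.
E[X²] = 0.44·11.7 + 0.4·18.98 + 0.16·16.82 = 15.4312.
Var(X) = E[X²] − (E[X])² = 15.4312 − 0.171396 = 15.2598.
SD(X) = √15.2598 = 3.90638.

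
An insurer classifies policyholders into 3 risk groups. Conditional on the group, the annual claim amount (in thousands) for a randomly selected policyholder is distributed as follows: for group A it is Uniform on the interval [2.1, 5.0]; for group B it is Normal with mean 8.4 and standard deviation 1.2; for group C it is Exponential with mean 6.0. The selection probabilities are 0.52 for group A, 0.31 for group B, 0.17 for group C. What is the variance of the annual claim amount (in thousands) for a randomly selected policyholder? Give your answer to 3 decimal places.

Per component, A: μ=3.55, E[X²]=13.3033; B: μ=8.4, E[X²]=72; C: μ=6, E[X²]=72.
E[X] = 0.52·3.55 + 0.31·8.4 + 0.17·6 = 5.47.
E[X²] = 0.52·13.3033 + 0.31·72 + 0.17·72 = 41.4777.
Var(X) = E[X²] − (E[X])² = 41.4777 − 29.9209 = 11.5568.

11.557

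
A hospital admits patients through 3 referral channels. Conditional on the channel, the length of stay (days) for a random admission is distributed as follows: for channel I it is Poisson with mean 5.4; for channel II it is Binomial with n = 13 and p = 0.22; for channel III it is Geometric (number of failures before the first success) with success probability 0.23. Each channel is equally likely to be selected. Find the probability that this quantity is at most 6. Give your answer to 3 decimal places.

0.843

Conditional on each channel, P(X ≤ 6): I: 0.701671; II: 0.987963; III: 0.839515.
By total probability, P(X ≤ 6) = 0.333333·0.701671 + 0.333333·0.987963 + 0.333333·0.839515 = 0.84305.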